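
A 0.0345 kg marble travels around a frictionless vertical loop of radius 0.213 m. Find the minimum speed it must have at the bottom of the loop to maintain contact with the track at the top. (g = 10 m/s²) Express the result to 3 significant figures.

At the top: mg = mv_top²/r ⇒ v_top² = gr = 2.130 m²/s²
Energy from bottom to top (height 2r): ½mv_bot² = ½mv_top² + mg(2r)
v_bot² = gr + 4gr = 5gr = 10.65
v_bot = √(5gr) = 3.263 m/s

v = 3.26 m/s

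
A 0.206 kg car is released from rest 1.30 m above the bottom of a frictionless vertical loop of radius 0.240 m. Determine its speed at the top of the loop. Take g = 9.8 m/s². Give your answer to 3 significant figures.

Energy conservation: mgh = ½mv_top² + mg(2r)
v_top² = 2g(h − 2r) = 2(9.8)(1.30 − 0.4800) = 16.07
v_top = 4.009 m/s

v = 4.01 m/s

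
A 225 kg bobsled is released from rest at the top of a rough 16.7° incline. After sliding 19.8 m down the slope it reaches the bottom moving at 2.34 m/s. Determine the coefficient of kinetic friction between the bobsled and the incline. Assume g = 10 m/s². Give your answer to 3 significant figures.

mgh = ½mv² + μ_k (mg cosθ) L, with h = L sinθ
mgL sinθ = 12802 J; ½mv² = 616.00 J
W_f = 12802 − 616.00 = 12186 J
μ_k = W_f/(mg cosθ · L) = 12186/(2155 × 19.8) = 0.2856

μ_k = 0.286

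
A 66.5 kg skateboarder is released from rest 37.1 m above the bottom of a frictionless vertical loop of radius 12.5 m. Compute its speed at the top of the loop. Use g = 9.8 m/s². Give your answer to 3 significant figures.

Energy conservation: mgh = ½mv_top² + mg(2r)
v_top² = 2g(h − 2r) = 2(9.8)(37.1 − 25.00) = 237.2
v_top = 15.40 m/s

v = 15.4 m/s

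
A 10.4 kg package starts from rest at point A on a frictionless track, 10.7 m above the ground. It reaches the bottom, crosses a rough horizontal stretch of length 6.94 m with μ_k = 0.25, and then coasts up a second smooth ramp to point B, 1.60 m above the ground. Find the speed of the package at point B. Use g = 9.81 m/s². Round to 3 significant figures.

Energy at A: mgh₁ = (10.4)(9.81)(10.7) = 1091.7 J
Friction loss: W_f = μ_k mg d = 177.0 J
At B: ½mv² + mgh₂ = mgh₁ − W_f
½mv² = 1091.7 − 177.0 − 163.24 = 751.41 J
v = √(2 × 751.41/10.4) = 12.02 m/s

v = 12.0 m/s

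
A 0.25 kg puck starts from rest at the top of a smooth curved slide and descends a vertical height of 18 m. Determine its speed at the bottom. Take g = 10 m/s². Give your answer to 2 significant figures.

v = 19 m/s

By conservation of mechanical energy, mgh = ½mv²
v = √(2gh) = √(2 × 10 × 18) = √360.00 = 18.97 m/s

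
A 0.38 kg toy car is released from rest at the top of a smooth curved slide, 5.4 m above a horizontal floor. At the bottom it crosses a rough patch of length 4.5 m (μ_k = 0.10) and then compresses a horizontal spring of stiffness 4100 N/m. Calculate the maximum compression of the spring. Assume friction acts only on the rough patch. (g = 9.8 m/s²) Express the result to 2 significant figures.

x = 0.095 m

Initial energy: E₁ = mgh = (0.38)(9.8)(5.4) = 20.110 J
Friction removes W_f = μ_k mg d = (0.10)(0.38)(9.8)(4.5) = 1.676 J
Energy reaching the spring: E = 20.110 − 1.676 = 18.434 J
At max compression ½kx² = E ⇒ x = √(2E/k) = √(2 × 18.434/4100) = 0.09483 m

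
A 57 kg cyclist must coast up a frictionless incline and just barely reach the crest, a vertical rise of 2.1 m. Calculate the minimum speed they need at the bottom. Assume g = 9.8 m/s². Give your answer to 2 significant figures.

v = 6.4 m/s

At the top they are momentarily at rest, so all KE converts to PE: ½mv² = mgh
v = √(2gh) = √(2 × 9.8 × 2.1) = 6.416 m/s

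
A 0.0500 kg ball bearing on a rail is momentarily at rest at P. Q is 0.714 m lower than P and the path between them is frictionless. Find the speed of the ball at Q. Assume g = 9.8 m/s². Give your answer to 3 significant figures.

v = 3.74 m/s

By conservation of mechanical energy, mgh = ½mv²
v = √(2gh) = √(2 × 9.8 × 0.714) = √13.994 = 3.741 m/s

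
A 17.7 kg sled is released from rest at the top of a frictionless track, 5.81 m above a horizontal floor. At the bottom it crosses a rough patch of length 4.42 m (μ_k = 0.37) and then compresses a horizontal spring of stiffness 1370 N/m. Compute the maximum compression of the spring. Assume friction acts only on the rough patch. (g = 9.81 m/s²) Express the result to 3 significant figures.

Initial energy: E₁ = mgh = (17.7)(9.81)(5.81) = 1008.8 J
Friction removes W_f = μ_k mg d = (0.37)(17.7)(9.81)(4.42) = 284.0 J
Energy reaching the spring: E = 1008.8 − 284.0 = 724.87 J
At max compression ½kx² = E ⇒ x = √(2E/k) = √(2 × 724.87/1370) = 1.029 m

x = 1.03 m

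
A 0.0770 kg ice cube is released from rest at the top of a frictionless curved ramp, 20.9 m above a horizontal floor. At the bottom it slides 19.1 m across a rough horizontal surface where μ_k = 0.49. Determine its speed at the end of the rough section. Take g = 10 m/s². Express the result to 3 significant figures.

Energy bookkeeping (friction removes W_f = μ_k N d):
mgh = ½mv² + μ_k m g d
W_f = μ_k mg d = (0.49)(0.0770)(10)(19.1) = 7.206 J
½mv² = mgh − W_f = 16.093 − 7.206 = 8.8866 J
v = √(2 × 8.8866/0.0770) = 15.19 m/s

v = 15.2 m/s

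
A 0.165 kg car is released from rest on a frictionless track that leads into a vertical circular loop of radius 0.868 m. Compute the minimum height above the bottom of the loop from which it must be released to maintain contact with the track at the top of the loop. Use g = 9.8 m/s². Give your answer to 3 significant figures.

At the top, for minimum speed gravity alone supplies the centripetal force: mg = mv_top²/r ⇒ v_top² = gr = 8.506 m²/s²
Energy conservation from release height h to the top (height 2r): mgh = ½mv_top² + mg(2r)
h = v_top²/(2g) + 2r = r/2 + 2r = 5r/2 = 2.170 m

h = 2.17 m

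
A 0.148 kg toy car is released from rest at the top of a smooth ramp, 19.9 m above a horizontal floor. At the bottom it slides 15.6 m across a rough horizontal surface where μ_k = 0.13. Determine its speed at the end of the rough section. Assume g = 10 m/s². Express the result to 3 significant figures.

Applying the work–energy principle:
mgh = ½mv² + μ_k m g d
W_f = μ_k mg d = (0.13)(0.148)(10)(15.6) = 3.001 J
½mv² = mgh − W_f = 29.452 − 3.001 = 26.451 J
v = √(2 × 26.451/0.148) = 18.91 m/s

v = 18.9 m/s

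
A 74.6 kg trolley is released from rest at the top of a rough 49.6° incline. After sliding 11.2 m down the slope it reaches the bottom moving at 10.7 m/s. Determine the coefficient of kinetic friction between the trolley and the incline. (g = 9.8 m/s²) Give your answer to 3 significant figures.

Energy balance down the incline: mg L sinθ − ½mv² = μ_k (mg cosθ) L
mgL sinθ = 6235.5 J; ½mv² = 4270.5 J
W_f = 6235.5 − 4270.5 = 1965 J
μ_k = W_f/(mg cosθ · L) = 1965/(473.8 × 11.2) = 0.3703

μ_k = 0.370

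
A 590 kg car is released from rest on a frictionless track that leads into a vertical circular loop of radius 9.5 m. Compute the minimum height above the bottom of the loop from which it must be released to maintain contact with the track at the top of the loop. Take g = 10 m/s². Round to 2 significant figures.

At the top, for minimum speed gravity alone supplies the centripetal force: mg = mv_top²/r ⇒ v_top² = gr = 95.00 m²/s²
Energy conservation from release height h to the top (height 2r): mgh = ½mv_top² + mg(2r)
h = v_top²/(2g) + 2r = r/2 + 2r = 5r/2 = 23.75 m

h = 24 m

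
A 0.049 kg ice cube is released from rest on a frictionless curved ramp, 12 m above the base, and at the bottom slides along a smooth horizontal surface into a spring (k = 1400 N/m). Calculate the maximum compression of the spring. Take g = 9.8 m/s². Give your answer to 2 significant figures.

Gravitational PE at the top equals spring PE at max compression: mgh = ½kx²
x = √(2mgh/k) = √(2 × 0.049 × 9.8 × 12 / 1400) = 0.09073 m

x = 0.091 m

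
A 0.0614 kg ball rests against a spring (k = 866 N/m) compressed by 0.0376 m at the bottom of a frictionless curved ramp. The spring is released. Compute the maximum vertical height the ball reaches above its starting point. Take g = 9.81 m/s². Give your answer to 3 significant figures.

h = 1.02 m

At maximum height the ball is at rest, so ½kx² = mgh
h = kx²/(2mg) = (866)(0.0376)²/(2 × 0.0614 × 9.81) = 1.016 m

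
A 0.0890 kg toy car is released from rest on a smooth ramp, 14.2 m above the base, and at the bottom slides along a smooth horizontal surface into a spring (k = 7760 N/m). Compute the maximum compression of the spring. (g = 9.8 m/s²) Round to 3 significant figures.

x = 0.0565 m

Gravitational PE at the top equals spring PE at max compression: mgh = ½kx²
x = √(2mgh/k) = √(2 × 0.0890 × 9.8 × 14.2 / 7760) = 0.05650 m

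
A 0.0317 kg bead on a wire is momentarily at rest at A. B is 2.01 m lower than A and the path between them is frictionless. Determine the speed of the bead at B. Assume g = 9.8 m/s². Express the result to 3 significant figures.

v = 6.28 m/s

Equating total energy at the two states: mgh = ½mv²
The mass cancels from both sides.
v = √(2gh) = √(2 × 9.8 × 2.01) = √39.396 = 6.277 m/s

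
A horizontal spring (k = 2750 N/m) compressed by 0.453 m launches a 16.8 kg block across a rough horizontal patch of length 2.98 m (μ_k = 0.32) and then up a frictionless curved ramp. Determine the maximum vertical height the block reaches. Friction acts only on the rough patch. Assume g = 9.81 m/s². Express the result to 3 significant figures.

h = 0.758 m

Spring energy: E₀ = ½kx² = ½(2750)(0.453)² = 282.16 J
Friction: W_f = μ_k mg d = (0.32)(16.8)(9.81)(2.98) = 157.2 J
Energy at base of ramp: E = 282.16 − 157.2 = 125.00 J
At max height all remaining energy is PE: mgh = E ⇒ h = E/(mg) = 125.00/(16.8 × 9.81) = 0.7585 m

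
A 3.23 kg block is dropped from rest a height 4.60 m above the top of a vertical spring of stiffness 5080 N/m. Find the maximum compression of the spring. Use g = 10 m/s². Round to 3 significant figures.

x = 0.248 m

Measuring PE from the top of the relaxed spring, at max compression the block has dropped H + x with zero KE, so:
mg(H + x) = ½kx²
½(5080)x² − (3.23)(10)x − (3.23)(10)(4.60) = 0
2540x² − 32.30x − 148.6 = 0
x = [32.30 + √(1043 + 1.5096e+06)]/(2 × 2540) = 0.2483 m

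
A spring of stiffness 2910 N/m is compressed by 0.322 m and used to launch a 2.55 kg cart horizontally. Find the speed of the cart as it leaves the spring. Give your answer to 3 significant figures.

Conservation of energy: ½kx² = ½mv²
v = x√(k/m) = 0.322 × √(2910/2.55) = 10.88 m/s

v = 10.9 m/s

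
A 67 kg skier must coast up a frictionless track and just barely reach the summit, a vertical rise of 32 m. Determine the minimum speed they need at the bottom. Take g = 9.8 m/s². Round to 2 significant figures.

At the top they are momentarily at rest, so all KE converts to PE: ½mv² = mgh
v = √(2gh) = √(2 × 9.8 × 32) = 25.04 m/s

v = 25 m/s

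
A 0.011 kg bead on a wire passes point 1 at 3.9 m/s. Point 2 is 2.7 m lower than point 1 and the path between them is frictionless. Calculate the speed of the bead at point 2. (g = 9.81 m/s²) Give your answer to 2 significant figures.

By conservation of mechanical energy, ½mv₀² + mgh = ½mv²
The mass cancels from both sides.
v² = v₀² + 2gh = (3.9)² + 2(9.81)(2.7) = 68.184
v = √68.184 = 8.257 m/s

v = 8.3 m/s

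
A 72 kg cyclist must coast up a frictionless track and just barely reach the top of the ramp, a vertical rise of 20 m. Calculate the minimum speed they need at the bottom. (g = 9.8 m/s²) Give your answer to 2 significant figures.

At the top they are momentarily at rest, so all KE converts to PE: ½mv² = mgh
v = √(2gh) = √(2 × 9.8 × 20) = 19.80 m/s

v = 20 m/s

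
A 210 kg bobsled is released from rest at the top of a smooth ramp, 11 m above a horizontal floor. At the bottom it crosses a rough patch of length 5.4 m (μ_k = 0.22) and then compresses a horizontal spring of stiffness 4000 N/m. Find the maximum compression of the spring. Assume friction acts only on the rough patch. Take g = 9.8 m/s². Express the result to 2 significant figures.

x = 3.2 m

Initial energy: E₁ = mgh = (210)(9.8)(11) = 22638 J
Friction removes W_f = μ_k mg d = (0.22)(210)(9.8)(5.4) = 2445 J
Energy reaching the spring: E = 22638 − 2445 = 20193 J
At max compression ½kx² = E ⇒ x = √(2E/k) = √(2 × 20193/4000) = 3.178 m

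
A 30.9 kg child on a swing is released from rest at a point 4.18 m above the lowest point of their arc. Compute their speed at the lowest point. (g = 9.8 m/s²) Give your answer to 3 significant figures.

By conservation of mechanical energy, mgh = ½mv²
v = √(2gh) = √(2 × 9.8 × 4.18) = √81.928 = 9.051 m/s

v = 9.05 m/s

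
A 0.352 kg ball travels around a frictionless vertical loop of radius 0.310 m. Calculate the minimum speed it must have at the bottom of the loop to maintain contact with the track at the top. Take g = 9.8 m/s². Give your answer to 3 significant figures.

v = 3.90 m/s

At the top: mg = mv_top²/r ⇒ v_top² = gr = 3.038 m²/s²
Energy from bottom to top (height 2r): ½mv_bot² = ½mv_top² + mg(2r)
v_bot² = gr + 4gr = 5gr = 15.19
v_bot = √(5gr) = 3.897 m/s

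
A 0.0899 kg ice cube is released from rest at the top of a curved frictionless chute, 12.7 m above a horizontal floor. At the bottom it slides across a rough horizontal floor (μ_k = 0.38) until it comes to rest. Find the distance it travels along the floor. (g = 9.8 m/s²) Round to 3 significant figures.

d = 33.4 m

Energy bookkeeping (friction removes W_f = μ_k N d):
At rest all PE has been dissipated by friction: mgh = μ_k m g d
d = h/μ_k = 12.7/0.38 = 33.42 m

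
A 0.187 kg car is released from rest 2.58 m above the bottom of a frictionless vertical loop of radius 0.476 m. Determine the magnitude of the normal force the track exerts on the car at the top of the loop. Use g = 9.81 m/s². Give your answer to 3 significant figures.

N = 10.7 N

Energy from release to top (height 2r): mgh = ½mv_top² + mg(2r)
v_top² = 2g(h − 2r) = 2(9.81)(2.58 − 0.9520) = 31.941 m²/s²
At the top, both N and weight point toward the centre: N + mg = mv_top²/r
N = m(v_top²/r − g) = 0.187(31.941/0.476 − 9.81) = 10.71 N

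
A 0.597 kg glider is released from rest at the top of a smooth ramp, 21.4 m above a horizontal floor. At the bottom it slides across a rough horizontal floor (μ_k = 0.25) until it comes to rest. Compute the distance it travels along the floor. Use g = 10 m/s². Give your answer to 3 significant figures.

d = 85.6 m

Energy bookkeeping (friction removes W_f = μ_k N d):
At rest all PE has been dissipated by friction: mgh = μ_k m g d
d = h/μ_k = 21.4/0.25 = 85.60 m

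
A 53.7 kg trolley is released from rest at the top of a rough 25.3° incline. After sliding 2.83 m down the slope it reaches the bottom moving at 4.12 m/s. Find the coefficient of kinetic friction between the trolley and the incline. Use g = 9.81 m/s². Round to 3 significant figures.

μ_k = 0.135

The energy dissipated by friction is the PE lost minus the KE gained:
mgL sinθ = 637.12 J; ½mv² = 455.76 J
W_f = 637.12 − 455.76 = 181.4 J
μ_k = W_f/(mg cosθ · L) = 181.4/(476.3 × 2.83) = 0.1346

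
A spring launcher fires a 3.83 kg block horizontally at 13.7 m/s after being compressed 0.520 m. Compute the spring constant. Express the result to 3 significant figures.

k = 2660 N/m

Spring PE at full compression equals KE at release: ½kx² = ½mv²
k = mv²/x² = (3.83)(13.7)²/(0.520)² = 2658 N/m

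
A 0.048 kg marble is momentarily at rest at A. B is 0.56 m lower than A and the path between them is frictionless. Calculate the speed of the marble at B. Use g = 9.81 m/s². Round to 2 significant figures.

Energy conservation between the two points: mgh = ½mv²
The mass cancels from both sides.
v = √(2gh) = √(2 × 9.81 × 0.56) = √10.987 = 3.315 m/s

v = 3.3 m/s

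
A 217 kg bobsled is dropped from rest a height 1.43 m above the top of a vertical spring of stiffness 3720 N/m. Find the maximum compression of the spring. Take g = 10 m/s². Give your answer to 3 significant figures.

Let x be the compression. The total drop is H + x, and the bobsled is instantaneously at rest at max compression, so energy conservation gives:
mg(H + x) = ½kx²
½(3720)x² − (217)(10)x − (217)(10)(1.43) = 0
1860x² − 2170x − 3103 = 0
x = [2170 + √(4.709e+06 + 2.3087e+07)]/(2 × 1860) = 2.001 m

x = 2.00 m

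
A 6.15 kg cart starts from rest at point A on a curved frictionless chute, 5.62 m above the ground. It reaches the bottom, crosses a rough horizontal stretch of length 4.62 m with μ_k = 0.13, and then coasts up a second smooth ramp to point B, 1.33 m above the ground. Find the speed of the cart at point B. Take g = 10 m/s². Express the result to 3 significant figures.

v = 8.59 m/s

Energy at A: mgh₁ = (6.15)(10)(5.62) = 345.63 J
Friction loss: W_f = μ_k mg d = 36.94 J
At B: ½mv² + mgh₂ = mgh₁ − W_f
½mv² = 345.63 − 36.94 − 81.795 = 226.90 J
v = √(2 × 226.90/6.15) = 8.590 m/s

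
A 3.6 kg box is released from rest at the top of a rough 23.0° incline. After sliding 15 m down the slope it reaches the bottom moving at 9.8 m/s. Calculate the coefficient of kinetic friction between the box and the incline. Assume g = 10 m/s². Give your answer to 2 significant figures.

The energy dissipated by friction is the PE lost minus the KE gained:
mgL sinθ = 210.99 J; ½mv² = 172.87 J
W_f = 210.99 − 172.87 = 38.12 J
μ_k = W_f/(mg cosθ · L) = 38.12/(33.14 × 15) = 0.07669

μ_k = 0.077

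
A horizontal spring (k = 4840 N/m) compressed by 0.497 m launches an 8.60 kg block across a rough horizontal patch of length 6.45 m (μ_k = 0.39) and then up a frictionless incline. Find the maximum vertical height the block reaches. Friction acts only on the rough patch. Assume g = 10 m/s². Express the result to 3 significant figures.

Spring energy: E₀ = ½kx² = ½(4840)(0.497)² = 597.76 J
Friction: W_f = μ_k mg d = (0.39)(8.60)(10)(6.45) = 216.3 J
Energy at base of ramp: E = 597.76 − 216.3 = 381.43 J
At max height all remaining energy is PE: mgh = E ⇒ h = E/(mg) = 381.43/(8.60 × 10) = 4.435 m

h = 4.44 m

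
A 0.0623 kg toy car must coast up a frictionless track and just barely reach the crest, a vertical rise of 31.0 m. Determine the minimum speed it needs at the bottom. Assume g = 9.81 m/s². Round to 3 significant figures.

At the top it is momentarily at rest, so all KE converts to PE: ½mv² = mgh
v = √(2gh) = √(2 × 9.81 × 31.0) = 24.66 m/s

v = 24.7 m/s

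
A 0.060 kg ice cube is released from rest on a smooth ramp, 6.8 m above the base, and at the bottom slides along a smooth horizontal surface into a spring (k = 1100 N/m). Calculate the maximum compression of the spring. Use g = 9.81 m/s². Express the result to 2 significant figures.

At max compression the cube is momentarily at rest: mgh = ½kx²
x = √(2mgh/k) = √(2 × 0.060 × 9.81 × 6.8 / 1100) = 0.08531 m

x = 0.085 m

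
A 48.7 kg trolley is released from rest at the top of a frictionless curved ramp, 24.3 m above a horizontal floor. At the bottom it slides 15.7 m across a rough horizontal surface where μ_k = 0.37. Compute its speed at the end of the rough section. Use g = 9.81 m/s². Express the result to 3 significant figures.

v = 19.0 m/s

Applying the work–energy principle:
mgh = ½mv² + μ_k m g d
W_f = μ_k mg d = (0.37)(48.7)(9.81)(15.7) = 2775 J
½mv² = mgh − W_f = 11609 − 2775 = 8834.0 J
v = √(2 × 8834.0/48.7) = 19.05 m/s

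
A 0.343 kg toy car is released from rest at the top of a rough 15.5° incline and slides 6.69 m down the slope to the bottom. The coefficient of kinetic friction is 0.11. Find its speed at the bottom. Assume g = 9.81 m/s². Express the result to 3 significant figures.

v = 4.60 m/s

Taking the bottom as reference, mgh = ½mv² + μ_k N L with h = L sinθ, N = mg cosθ:
mgh = mgL sinθ = (0.343)(9.81)(6.69)sin15.5° = 6.0157 J
W_f = μ_k mg cosθ · L = (0.11)(0.343)(9.81)cos15.5°·6.69 = 2.386 J
½mv² = 6.0157 − 2.386 = 3.6296 J
v = √(2 × 3.6296/0.343) = 4.600 m/s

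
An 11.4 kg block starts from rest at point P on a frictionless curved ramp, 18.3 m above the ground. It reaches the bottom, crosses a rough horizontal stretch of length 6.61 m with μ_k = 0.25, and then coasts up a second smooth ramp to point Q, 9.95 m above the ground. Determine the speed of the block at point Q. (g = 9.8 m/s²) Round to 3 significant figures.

Energy at P: mgh₁ = (11.4)(9.8)(18.3) = 2044.5 J
Friction loss: W_f = μ_k mg d = 184.6 J
At Q: ½mv² + mgh₂ = mgh₁ − W_f
½mv² = 2044.5 − 184.6 − 1111.6 = 748.24 J
v = √(2 × 748.24/11.4) = 11.46 m/s

v = 11.5 m/s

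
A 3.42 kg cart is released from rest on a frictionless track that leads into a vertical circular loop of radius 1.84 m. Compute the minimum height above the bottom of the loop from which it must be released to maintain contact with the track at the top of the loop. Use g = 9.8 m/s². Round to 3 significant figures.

At the top, for minimum speed gravity alone supplies the centripetal force: mg = mv_top²/r ⇒ v_top² = gr = 18.03 m²/s²
Energy conservation from release height h to the top (height 2r): mgh = ½mv_top² + mg(2r)
h = v_top²/(2g) + 2r = r/2 + 2r = 5r/2 = 4.600 m

h = 4.60 m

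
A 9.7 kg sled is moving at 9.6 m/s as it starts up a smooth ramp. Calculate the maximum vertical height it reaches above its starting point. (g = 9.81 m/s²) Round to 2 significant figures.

Setting KE at the bottom equal to PE gained: ½mv² = mgh
h = v²/(2g) = 9.6²/(2 × 9.81) = 4.697 m

h = 4.7 m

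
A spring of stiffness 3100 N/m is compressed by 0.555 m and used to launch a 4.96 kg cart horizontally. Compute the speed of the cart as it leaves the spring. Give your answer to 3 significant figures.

Spring PE converts entirely to kinetic energy: ½kx² = ½mv²
v = x√(k/m) = 0.555 × √(3100/4.96) = 13.88 m/s

v = 13.9 m/s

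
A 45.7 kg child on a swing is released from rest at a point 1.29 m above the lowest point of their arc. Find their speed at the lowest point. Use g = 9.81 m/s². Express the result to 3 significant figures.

Equating total energy at the two states: mgh = ½mv²
v = √(2gh) = √(2 × 9.81 × 1.29) = √25.310 = 5.031 m/s

v = 5.03 m/s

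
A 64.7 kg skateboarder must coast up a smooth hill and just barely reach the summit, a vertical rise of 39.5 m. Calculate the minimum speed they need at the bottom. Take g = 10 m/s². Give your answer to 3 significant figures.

v = 28.1 m/s

At the top they are momentarily at rest, so all KE converts to PE: ½mv² = mgh
v = √(2gh) = √(2 × 10 × 39.5) = 28.11 m/s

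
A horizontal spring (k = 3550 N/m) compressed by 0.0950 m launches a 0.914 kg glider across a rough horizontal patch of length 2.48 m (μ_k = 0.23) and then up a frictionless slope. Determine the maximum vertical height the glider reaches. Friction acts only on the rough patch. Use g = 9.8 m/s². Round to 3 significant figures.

Spring energy: E₀ = ½kx² = ½(3550)(0.0950)² = 16.019 J
Friction: W_f = μ_k mg d = (0.23)(0.914)(9.8)(2.48) = 5.109 J
Energy at base of ramp: E = 16.019 − 5.109 = 10.910 J
At max height all remaining energy is PE: mgh = E ⇒ h = E/(mg) = 10.910/(0.914 × 9.8) = 1.218 m

h = 1.22 m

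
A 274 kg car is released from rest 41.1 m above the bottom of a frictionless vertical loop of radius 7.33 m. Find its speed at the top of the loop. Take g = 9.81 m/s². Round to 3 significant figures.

Energy conservation: mgh = ½mv_top² + mg(2r)
v_top² = 2g(h − 2r) = 2(9.81)(41.1 − 14.66) = 518.8
v_top = 22.78 m/s

v = 22.8 m/s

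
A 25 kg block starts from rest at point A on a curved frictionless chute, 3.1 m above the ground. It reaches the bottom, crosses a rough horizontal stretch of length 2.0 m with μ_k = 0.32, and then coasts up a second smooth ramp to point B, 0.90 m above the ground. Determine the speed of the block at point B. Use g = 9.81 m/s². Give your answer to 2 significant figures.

Energy at A: mgh₁ = (25)(9.81)(3.1) = 760.27 J
Friction loss: W_f = μ_k mg d = 157.0 J
At B: ½mv² + mgh₂ = mgh₁ − W_f
½mv² = 760.27 − 157.0 − 220.72 = 382.59 J
v = √(2 × 382.59/25) = 5.532 m/s

v = 5.5 m/s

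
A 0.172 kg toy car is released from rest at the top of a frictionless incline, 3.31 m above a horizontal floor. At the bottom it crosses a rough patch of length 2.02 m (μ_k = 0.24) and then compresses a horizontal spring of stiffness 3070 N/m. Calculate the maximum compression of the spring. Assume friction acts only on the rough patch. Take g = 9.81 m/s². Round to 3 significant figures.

Initial energy: E₁ = mgh = (0.172)(9.81)(3.31) = 5.5850 J
Friction removes W_f = μ_k mg d = (0.24)(0.172)(9.81)(2.02) = 0.8180 J
Energy reaching the spring: E = 5.5850 − 0.8180 = 4.7670 J
At max compression ½kx² = E ⇒ x = √(2E/k) = √(2 × 4.7670/3070) = 0.05573 m

x = 0.0557 m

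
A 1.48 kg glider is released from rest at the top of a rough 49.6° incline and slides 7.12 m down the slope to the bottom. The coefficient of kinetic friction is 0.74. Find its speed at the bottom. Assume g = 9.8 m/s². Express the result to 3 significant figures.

Work–energy: mg(L sinθ) − μ_k(mg cosθ)L = ½mv²
mgh = mgL sinθ = (1.48)(9.8)(7.12)sin49.6° = 78.643 J
W_f = μ_k mg cosθ · L = (0.74)(1.48)(9.8)cos49.6°·7.12 = 49.53 J
½mv² = 78.643 − 49.53 = 29.114 J
v = √(2 × 29.114/1.48) = 6.272 m/s

v = 6.27 m/s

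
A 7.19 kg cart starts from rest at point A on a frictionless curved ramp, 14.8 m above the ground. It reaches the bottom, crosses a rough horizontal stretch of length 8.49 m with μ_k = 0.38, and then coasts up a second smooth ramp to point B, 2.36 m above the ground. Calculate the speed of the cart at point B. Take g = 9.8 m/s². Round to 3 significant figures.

v = 13.4 m/s

Energy at A: mgh₁ = (7.19)(9.8)(14.8) = 1042.8 J
Friction loss: W_f = μ_k mg d = 227.3 J
At B: ½mv² + mgh₂ = mgh₁ − W_f
½mv² = 1042.8 − 227.3 − 166.29 = 649.22 J
v = √(2 × 649.22/7.19) = 13.44 m/s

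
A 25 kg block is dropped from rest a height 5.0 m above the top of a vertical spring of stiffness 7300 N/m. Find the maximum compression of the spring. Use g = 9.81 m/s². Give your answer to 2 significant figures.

Take the reference level at the top of the uncompressed spring. At max compression the block has fallen H + x and is momentarily at rest:
mg(H + x) = ½kx²
½(7300)x² − (25)(9.81)x − (25)(9.81)(5.0) = 0
3650x² − 245.2x − 1226 = 0
x = [245.2 + √(60148 + 1.7903e+07)]/(2 × 3650) = 0.6142 m

x = 0.61 m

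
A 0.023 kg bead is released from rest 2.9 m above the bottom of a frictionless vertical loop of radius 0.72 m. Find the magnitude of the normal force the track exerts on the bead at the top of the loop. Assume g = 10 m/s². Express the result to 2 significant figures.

N = 0.70 N

Energy from release to top (height 2r): mgh = ½mv_top² + mg(2r)
v_top² = 2g(h − 2r) = 2(10)(2.9 − 1.440) = 29.200 m²/s²
At the top, both N and weight point toward the centre: N + mg = mv_top²/r
N = m(v_top²/r − g) = 0.023(29.200/0.72 − 10) = 0.7028 N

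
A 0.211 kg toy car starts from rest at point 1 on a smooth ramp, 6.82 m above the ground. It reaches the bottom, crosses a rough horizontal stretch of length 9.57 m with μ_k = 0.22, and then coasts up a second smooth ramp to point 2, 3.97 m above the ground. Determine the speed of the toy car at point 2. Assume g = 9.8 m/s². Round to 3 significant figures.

Energy at 1: mgh₁ = (0.211)(9.8)(6.82) = 14.102 J
Friction loss: W_f = μ_k mg d = 4.354 J
At 2: ½mv² + mgh₂ = mgh₁ − W_f
½mv² = 14.102 − 4.354 − 8.2092 = 1.5397 J
v = √(2 × 1.5397/0.211) = 3.820 m/s

v = 3.82 m/s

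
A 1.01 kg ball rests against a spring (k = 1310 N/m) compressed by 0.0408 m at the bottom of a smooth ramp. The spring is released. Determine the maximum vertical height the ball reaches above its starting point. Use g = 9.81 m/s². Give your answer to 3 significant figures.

Energy conservation from release to the highest point: ½kx² = mgh
h = kx²/(2mg) = (1310)(0.0408)²/(2 × 1.01 × 9.81) = 0.1100 m

h = 0.110 m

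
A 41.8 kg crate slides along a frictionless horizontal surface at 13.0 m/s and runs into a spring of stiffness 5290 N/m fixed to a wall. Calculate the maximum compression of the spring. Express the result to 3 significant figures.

Conservation of energy between contact and max compression: ½mv² = ½kx²
x = v√(m/k) = 13.0 × √(41.8/5290) = 1.156 m

x = 1.16 m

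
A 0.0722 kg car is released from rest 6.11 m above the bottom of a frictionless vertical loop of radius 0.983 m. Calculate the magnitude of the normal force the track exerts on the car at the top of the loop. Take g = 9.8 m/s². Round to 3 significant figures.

N = 5.26 N

Energy from release to top (height 2r): mgh = ½mv_top² + mg(2r)
v_top² = 2g(h − 2r) = 2(9.8)(6.11 − 1.966) = 81.222 m²/s²
At the top, both N and weight point toward the centre: N + mg = mv_top²/r
N = m(v_top²/r − g) = 0.0722(81.222/0.983 − 9.8) = 5.258 N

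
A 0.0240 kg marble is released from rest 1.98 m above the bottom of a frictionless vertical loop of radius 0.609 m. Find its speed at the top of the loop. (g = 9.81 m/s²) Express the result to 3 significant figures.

Energy conservation: mgh = ½mv_top² + mg(2r)
v_top² = 2g(h − 2r) = 2(9.81)(1.98 − 1.218) = 14.95
v_top = 3.867 m/s

v = 3.87 m/s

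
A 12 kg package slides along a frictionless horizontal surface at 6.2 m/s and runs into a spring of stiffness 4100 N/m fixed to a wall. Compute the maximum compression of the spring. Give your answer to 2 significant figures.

All KE is stored as spring PE at maximum compression: ½mv² = ½kx²
x = v√(m/k) = 6.2 × √(12/4100) = 0.3354 m

x = 0.34 m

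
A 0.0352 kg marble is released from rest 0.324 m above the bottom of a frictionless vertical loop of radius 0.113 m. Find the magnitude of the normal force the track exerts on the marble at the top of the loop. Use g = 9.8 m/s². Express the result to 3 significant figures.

Energy from release to top (height 2r): mgh = ½mv_top² + mg(2r)
v_top² = 2g(h − 2r) = 2(9.8)(0.324 − 0.2260) = 1.9208 m²/s²
At the top, both N and weight point toward the centre: N + mg = mv_top²/r
N = m(v_top²/r − g) = 0.0352(1.9208/0.113 − 9.8) = 0.2534 N

N = 0.253 N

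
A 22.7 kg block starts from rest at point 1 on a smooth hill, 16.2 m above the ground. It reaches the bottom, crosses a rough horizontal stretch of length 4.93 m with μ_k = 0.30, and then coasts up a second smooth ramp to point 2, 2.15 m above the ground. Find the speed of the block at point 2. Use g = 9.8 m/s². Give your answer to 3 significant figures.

Energy at 1: mgh₁ = (22.7)(9.8)(16.2) = 3603.9 J
Friction loss: W_f = μ_k mg d = 329.0 J
At 2: ½mv² + mgh₂ = mgh₁ − W_f
½mv² = 3603.9 − 329.0 − 478.29 = 2796.5 J
v = √(2 × 2796.5/22.7) = 15.70 m/s

v = 15.7 m/s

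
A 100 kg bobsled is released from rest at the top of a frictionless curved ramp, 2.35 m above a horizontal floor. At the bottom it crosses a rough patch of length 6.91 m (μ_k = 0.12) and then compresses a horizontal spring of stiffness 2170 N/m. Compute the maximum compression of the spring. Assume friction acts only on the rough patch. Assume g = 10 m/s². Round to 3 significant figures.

x = 1.18 m

Initial energy: E₁ = mgh = (100)(10)(2.35) = 2350.0 J
Friction removes W_f = μ_k mg d = (0.12)(100)(10)(6.91) = 829.2 J
Energy reaching the spring: E = 2350.0 − 829.2 = 1520.8 J
At max compression ½kx² = E ⇒ x = √(2E/k) = √(2 × 1520.8/2170) = 1.184 m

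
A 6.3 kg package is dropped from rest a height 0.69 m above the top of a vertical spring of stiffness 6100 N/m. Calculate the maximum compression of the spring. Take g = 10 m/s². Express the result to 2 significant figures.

x = 0.13 m

Let x be the compression. The total drop is H + x, and the package is instantaneously at rest at max compression, so energy conservation gives:
mg(H + x) = ½kx²
½(6100)x² − (6.3)(10)x − (6.3)(10)(0.69) = 0
3050x² − 63.00x − 43.47 = 0
x = [63.00 + √(3969 + 530334)]/(2 × 3050) = 0.1302 m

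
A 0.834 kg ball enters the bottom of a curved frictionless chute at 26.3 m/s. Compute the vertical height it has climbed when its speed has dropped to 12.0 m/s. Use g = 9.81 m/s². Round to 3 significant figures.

Energy balance between the two points: ½mv₁² = ½mv₂² + mgh
h = (v₁² − v₂²)/(2g) = (26.3² − 12.0²)/(2 × 9.81) = 27.91 m

h = 27.9 m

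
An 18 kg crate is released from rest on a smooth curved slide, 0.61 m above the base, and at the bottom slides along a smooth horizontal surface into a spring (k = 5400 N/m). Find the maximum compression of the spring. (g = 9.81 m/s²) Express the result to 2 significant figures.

x = 0.20 m

Energy conservation (no friction) from release to max compression: mgh = ½kx²
x = √(2mgh/k) = √(2 × 18 × 9.81 × 0.61 / 5400) = 0.1997 m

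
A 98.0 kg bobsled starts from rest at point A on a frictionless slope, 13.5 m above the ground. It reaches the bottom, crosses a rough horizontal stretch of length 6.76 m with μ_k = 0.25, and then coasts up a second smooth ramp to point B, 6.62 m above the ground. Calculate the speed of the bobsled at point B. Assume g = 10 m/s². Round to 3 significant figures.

v = 10.2 m/s

Energy at A: mgh₁ = (98.0)(10)(13.5) = 13230 J
Friction loss: W_f = μ_k mg d = 1656 J
At B: ½mv² + mgh₂ = mgh₁ − W_f
½mv² = 13230 − 1656 − 6487.6 = 5086.2 J
v = √(2 × 5086.2/98.0) = 10.19 m/s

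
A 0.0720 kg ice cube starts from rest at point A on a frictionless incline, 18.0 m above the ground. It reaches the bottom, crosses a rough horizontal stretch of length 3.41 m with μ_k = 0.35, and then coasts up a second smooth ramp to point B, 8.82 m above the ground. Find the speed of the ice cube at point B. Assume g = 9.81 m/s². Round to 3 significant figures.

v = 12.5 m/s

Energy at A: mgh₁ = (0.0720)(9.81)(18.0) = 12.714 J
Friction loss: W_f = μ_k mg d = 0.8430 J
At B: ½mv² + mgh₂ = mgh₁ − W_f
½mv² = 12.714 − 0.8430 − 6.2297 = 5.6410 J
v = √(2 × 5.6410/0.0720) = 12.52 m/s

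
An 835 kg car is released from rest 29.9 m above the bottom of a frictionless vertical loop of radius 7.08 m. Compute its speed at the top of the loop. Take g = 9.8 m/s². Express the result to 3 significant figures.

v = 17.6 m/s

Energy conservation: mgh = ½mv_top² + mg(2r)
v_top² = 2g(h − 2r) = 2(9.8)(29.9 − 14.16) = 308.5
v_top = 17.56 m/s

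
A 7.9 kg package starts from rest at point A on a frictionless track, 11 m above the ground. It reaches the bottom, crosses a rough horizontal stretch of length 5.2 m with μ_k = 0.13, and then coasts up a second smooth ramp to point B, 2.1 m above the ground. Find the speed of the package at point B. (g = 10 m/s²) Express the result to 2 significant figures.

v = 13 m/s

Energy at A: mgh₁ = (7.9)(10)(11) = 869.00 J
Friction loss: W_f = μ_k mg d = 53.40 J
At B: ½mv² + mgh₂ = mgh₁ − W_f
½mv² = 869.00 − 53.40 − 165.90 = 649.70 J
v = √(2 × 649.70/7.9) = 12.82 m/s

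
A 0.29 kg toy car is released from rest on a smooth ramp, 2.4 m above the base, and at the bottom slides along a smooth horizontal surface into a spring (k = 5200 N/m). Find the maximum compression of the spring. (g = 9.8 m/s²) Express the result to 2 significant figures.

Gravitational PE at the top equals spring PE at max compression: mgh = ½kx²
x = √(2mgh/k) = √(2 × 0.29 × 9.8 × 2.4 / 5200) = 0.05122 m

x = 0.051 m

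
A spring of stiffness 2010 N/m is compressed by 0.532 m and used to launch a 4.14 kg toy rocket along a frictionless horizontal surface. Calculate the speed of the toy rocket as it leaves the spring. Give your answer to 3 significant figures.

The toy rocket leaves the spring when the spring is at natural length, so ½kx² = ½mv²
v = x√(k/m) = 0.532 × √(2010/4.14) = 11.72 m/s

v = 11.7 m/s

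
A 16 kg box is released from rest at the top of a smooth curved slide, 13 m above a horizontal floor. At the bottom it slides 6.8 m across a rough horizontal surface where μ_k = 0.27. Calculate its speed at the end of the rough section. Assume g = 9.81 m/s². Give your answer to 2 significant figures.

v = 15 m/s

Energy bookkeeping (friction removes W_f = μ_k N d):
mgh = ½mv² + μ_k m g d
W_f = μ_k mg d = (0.27)(16)(9.81)(6.8) = 288.2 J
½mv² = mgh − W_f = 2040.5 − 288.2 = 1752.3 J
v = √(2 × 1752.3/16) = 14.80 m/s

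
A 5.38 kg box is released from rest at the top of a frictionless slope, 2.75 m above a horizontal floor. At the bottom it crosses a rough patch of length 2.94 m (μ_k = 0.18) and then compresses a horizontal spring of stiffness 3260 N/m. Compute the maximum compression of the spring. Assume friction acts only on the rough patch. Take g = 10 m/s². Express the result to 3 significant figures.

x = 0.271 m

Initial energy: E₁ = mgh = (5.38)(10)(2.75) = 147.95 J
Friction removes W_f = μ_k mg d = (0.18)(5.38)(10)(2.94) = 28.47 J
Energy reaching the spring: E = 147.95 − 28.47 = 119.48 J
At max compression ½kx² = E ⇒ x = √(2E/k) = √(2 × 119.48/3260) = 0.2707 m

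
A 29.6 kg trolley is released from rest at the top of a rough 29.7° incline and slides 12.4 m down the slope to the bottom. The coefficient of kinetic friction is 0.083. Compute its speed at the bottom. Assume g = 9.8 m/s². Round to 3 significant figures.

v = 10.1 m/s

Taking the bottom as reference, mgh = ½mv² + μ_k N L with h = L sinθ, N = mg cosθ:
mgh = mgL sinθ = (29.6)(9.8)(12.4)sin29.7° = 1782.2 J
W_f = μ_k mg cosθ · L = (0.083)(29.6)(9.8)cos29.7°·12.4 = 259.3 J
½mv² = 1782.2 − 259.3 = 1522.8 J
v = √(2 × 1522.8/29.6) = 10.14 m/s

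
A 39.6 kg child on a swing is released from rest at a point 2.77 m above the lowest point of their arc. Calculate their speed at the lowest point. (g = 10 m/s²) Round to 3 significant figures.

v = 7.44 m/s

Mechanical energy is conserved (no friction): mgh = ½mv²
The mass cancels from both sides.
v = √(2gh) = √(2 × 10 × 2.77) = √55.400 = 7.443 m/s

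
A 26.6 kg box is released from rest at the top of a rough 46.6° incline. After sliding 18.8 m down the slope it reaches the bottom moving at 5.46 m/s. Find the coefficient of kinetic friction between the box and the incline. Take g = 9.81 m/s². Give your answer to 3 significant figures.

Energy balance down the incline: mg L sinθ − ½mv² = μ_k (mg cosθ) L
mgL sinθ = 3564.4 J; ½mv² = 396.49 J
W_f = 3564.4 − 396.49 = 3168 J
μ_k = W_f/(mg cosθ · L) = 3168/(179.3 × 18.8) = 0.9398

μ_k = 0.940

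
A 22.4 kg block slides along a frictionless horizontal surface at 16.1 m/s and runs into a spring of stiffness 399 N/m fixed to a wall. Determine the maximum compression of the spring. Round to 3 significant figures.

x = 3.81 m

Conservation of energy between contact and max compression: ½mv² = ½kx²
x = v√(m/k) = 16.1 × √(22.4/399) = 3.815 m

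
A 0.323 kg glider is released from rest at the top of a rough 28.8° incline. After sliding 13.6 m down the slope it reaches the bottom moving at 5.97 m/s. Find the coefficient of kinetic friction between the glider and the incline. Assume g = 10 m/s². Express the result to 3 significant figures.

μ_k = 0.400

The energy dissipated by friction is the PE lost minus the KE gained:
mgL sinθ = 21.162 J; ½mv² = 5.7560 J
W_f = 21.162 − 5.7560 = 15.41 J
μ_k = W_f/(mg cosθ · L) = 15.41/(2.830 × 13.6) = 0.4002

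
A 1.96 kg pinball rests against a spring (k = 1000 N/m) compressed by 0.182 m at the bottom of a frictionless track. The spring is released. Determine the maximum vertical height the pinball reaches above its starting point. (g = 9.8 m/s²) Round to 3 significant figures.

All spring PE becomes gravitational PE at the highest point: ½kx² = mgh
h = kx²/(2mg) = (1000)(0.182)²/(2 × 1.96 × 9.8) = 0.8622 m

h = 0.862 m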